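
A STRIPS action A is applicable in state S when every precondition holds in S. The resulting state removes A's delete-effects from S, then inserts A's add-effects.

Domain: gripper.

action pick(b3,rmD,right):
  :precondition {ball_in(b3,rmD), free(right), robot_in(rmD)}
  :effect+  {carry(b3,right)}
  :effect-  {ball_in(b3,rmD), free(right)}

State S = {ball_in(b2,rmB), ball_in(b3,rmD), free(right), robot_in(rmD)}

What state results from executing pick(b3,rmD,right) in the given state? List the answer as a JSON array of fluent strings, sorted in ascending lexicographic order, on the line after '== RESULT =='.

Compute (S \ del) ∪ add:
  pre ⊆ S: {ball_in(b3,rmD), free(right), robot_in(rmD)} ⊆ S  — applicable
  S \ del = {ball_in(b2,rmB), robot_in(rmD)}
  ∪ add   = {ball_in(b2,rmB), carry(b3,right), robot_in(rmD)}

== RESULT ==
["ball_in(b2,rmB)", "carry(b3,right)", "robot_in(rmD)"]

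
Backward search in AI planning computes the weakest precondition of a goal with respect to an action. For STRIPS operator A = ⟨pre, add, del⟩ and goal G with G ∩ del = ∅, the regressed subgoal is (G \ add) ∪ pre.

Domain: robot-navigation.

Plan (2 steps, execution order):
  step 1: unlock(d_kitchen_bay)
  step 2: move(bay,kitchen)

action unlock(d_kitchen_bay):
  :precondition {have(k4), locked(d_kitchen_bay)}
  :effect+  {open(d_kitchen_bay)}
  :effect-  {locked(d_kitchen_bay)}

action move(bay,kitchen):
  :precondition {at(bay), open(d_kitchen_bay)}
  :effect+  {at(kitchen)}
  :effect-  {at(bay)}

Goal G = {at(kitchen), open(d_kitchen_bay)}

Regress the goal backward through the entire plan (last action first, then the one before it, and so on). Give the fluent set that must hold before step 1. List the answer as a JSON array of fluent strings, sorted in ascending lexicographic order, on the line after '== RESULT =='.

Work backward from the goal:
  through step 2 (move(bay,kitchen)): drop {at(kitchen)}, keep {open(d_kitchen_bay)}, require {at(bay), open(d_kitchen_bay)}
    → {at(bay), open(d_kitchen_bay)}
  through step 1 (unlock(d_kitchen_bay)): drop {open(d_kitchen_bay)}, keep {at(bay)}, require {have(k4), locked(d_kitchen_bay)}
    → {at(bay), have(k4), locked(d_kitchen_bay)}

== RESULT ==
["at(bay)", "have(k4)", "locked(d_kitchen_bay)"]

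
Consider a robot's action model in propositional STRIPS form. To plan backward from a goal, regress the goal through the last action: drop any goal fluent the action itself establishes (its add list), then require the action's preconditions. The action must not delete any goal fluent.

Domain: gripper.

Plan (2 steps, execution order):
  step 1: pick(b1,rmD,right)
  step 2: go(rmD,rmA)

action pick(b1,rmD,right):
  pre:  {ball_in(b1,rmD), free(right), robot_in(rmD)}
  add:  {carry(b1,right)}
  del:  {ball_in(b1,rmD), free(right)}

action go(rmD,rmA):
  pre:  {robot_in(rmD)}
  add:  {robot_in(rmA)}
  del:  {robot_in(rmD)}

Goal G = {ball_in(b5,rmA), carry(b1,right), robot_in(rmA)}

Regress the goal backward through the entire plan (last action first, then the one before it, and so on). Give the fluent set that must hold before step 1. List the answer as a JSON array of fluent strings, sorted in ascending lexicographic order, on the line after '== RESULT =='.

Regress step by step:
  through step 2 (go(rmD,rmA)): drop {robot_in(rmA)}, keep {ball_in(b5,rmA), carry(b1,right)}, require {robot_in(rmD)}
    → {ball_in(b5,rmA), carry(b1,right), robot_in(rmD)}
  through step 1 (pick(b1,rmD,right)): drop {carry(b1,right)}, keep {ball_in(b5,rmA), robot_in(rmD)}, require {ball_in(b1,rmD), free(right), robot_in(rmD)}
    → {ball_in(b1,rmD), ball_in(b5,rmA), free(right), robot_in(rmD)}

== RESULT ==
["ball_in(b1,rmD)", "ball_in(b5,rmA)", "free(right)", "robot_in(rmD)"]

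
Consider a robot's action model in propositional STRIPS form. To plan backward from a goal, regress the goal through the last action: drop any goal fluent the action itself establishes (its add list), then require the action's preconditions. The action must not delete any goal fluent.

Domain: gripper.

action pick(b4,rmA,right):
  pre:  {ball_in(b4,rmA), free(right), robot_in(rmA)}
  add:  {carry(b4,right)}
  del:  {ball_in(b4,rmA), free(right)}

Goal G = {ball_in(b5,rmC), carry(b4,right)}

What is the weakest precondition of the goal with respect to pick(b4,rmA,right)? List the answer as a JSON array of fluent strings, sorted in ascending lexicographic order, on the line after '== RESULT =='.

Regress:
  G ∩ del = {}  (empty — regression defined)
  G \ add = {ball_in(b5,rmC), carry(b4,right)} \ {carry(b4,right)} = {ball_in(b5,rmC)}
  ∪ pre   = {ball_in(b5,rmC)} ∪ {ball_in(b4,rmA), free(right), robot_in(rmA)}
          = {ball_in(b4,rmA), ball_in(b5,rmC), free(right), robot_in(rmA)}

== RESULT ==
["ball_in(b4,rmA)", "ball_in(b5,rmC)", "free(right)", "robot_in(rmA)"]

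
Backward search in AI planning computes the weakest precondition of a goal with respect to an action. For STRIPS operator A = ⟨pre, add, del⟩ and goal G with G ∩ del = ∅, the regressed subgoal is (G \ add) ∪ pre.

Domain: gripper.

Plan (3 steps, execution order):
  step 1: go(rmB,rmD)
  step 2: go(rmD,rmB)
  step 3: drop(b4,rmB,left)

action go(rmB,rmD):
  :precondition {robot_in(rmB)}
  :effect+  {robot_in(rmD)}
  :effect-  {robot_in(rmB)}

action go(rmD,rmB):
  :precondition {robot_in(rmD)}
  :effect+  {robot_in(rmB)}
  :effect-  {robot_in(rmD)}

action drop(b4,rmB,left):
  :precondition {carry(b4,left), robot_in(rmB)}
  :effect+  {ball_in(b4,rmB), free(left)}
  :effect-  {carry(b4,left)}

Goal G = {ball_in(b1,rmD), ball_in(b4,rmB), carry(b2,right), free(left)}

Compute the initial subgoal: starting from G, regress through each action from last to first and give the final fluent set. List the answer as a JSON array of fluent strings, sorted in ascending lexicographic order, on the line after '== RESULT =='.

Work backward from the goal:
  through step 3 (drop(b4,rmB,left)): drop {ball_in(b4,rmB), free(left)}, keep {ball_in(b1,rmD), carry(b2,right)}, require {carry(b4,left), robot_in(rmB)}
    → {ball_in(b1,rmD), carry(b2,right), carry(b4,left), robot_in(rmB)}
  through step 2 (go(rmD,rmB)): drop {robot_in(rmB)}, keep {ball_in(b1,rmD), carry(b2,right), carry(b4,left)}, require {robot_in(rmD)}
    → {ball_in(b1,rmD), carry(b2,right), carry(b4,left), robot_in(rmD)}
  through step 1 (go(rmB,rmD)): drop {robot_in(rmD)}, keep {ball_in(b1,rmD), carry(b2,right), carry(b4,left)}, require {robot_in(rmB)}
    → {ball_in(b1,rmD), carry(b2,right), carry(b4,left), robot_in(rmB)}

== RESULT ==
["ball_in(b1,rmD)", "carry(b2,right)", "carry(b4,left)", "robot_in(rmB)"]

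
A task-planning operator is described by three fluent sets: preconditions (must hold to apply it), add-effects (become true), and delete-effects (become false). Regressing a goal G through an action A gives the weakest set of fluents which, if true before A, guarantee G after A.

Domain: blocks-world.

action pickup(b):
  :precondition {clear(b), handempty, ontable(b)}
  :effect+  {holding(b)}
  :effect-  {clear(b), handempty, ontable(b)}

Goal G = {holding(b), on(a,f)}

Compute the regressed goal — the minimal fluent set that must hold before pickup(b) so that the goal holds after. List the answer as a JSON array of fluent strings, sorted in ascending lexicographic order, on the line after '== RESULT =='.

Regress:
  G ∩ del = {}  (empty — regression defined)
  G \ add = {holding(b), on(a,f)} \ {holding(b)} = {on(a,f)}
  ∪ pre   = {on(a,f)} ∪ {clear(b), handempty, ontable(b)}
          = {clear(b), handempty, on(a,f), ontable(b)}

== RESULT ==
["clear(b)", "handempty", "on(a,f)", "ontable(b)"]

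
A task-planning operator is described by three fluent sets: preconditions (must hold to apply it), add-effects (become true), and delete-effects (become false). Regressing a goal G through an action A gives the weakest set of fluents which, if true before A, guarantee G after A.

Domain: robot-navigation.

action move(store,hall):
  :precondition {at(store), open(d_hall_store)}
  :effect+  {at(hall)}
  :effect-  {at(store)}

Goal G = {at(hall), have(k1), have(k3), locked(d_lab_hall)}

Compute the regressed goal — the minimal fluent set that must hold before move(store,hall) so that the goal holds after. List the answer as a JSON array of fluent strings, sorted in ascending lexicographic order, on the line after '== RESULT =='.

Regress:
  G ∩ del = {}  (empty — regression defined)
  G \ add = {at(hall), have(k1), have(k3), locked(d_lab_hall)} \ {at(hall)} = {have(k1), have(k3), locked(d_lab_hall)}
  ∪ pre   = {have(k1), have(k3), locked(d_lab_hall)} ∪ {at(store), open(d_hall_store)}
          = {at(store), have(k1), have(k3), locked(d_lab_hall), open(d_hall_store)}

== RESULT ==
["at(store)", "have(k1)", "have(k3)", "locked(d_lab_hall)", "open(d_hall_store)"]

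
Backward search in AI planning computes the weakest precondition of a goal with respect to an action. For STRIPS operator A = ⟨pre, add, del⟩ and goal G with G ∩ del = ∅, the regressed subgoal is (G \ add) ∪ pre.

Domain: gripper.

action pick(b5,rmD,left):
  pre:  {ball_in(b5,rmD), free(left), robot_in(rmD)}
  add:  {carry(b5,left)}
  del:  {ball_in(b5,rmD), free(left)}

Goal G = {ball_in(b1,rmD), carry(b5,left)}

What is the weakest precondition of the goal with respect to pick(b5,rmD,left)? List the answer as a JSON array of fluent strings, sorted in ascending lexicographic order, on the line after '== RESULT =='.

Compute (G \ add) ∪ pre:
  G ∩ del = {}  (empty — regression defined)
  G \ add = {ball_in(b1,rmD), carry(b5,left)} \ {carry(b5,left)} = {ball_in(b1,rmD)}
  ∪ pre   = {ball_in(b1,rmD)} ∪ {ball_in(b5,rmD), free(left), robot_in(rmD)}
          = {ball_in(b1,rmD), ball_in(b5,rmD), free(left), robot_in(rmD)}

== RESULT ==
["ball_in(b1,rmD)", "ball_in(b5,rmD)", "free(left)", "robot_in(rmD)"]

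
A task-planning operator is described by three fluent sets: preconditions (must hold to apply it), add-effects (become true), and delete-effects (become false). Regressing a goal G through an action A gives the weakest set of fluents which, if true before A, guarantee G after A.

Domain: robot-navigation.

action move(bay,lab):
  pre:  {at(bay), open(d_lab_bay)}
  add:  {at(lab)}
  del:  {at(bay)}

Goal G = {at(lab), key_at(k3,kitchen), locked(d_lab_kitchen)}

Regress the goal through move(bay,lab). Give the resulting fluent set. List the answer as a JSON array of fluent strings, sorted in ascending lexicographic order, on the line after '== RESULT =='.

Regress:
  G ∩ del = {}  (empty — regression defined)
  G \ add = {at(lab), key_at(k3,kitchen), locked(d_lab_kitchen)} \ {at(lab)} = {key_at(k3,kitchen), locked(d_lab_kitchen)}
  ∪ pre   = {key_at(k3,kitchen), locked(d_lab_kitchen)} ∪ {at(bay), open(d_lab_bay)}
          = {at(bay), key_at(k3,kitchen), locked(d_lab_kitchen), open(d_lab_bay)}

== RESULT ==
["at(bay)", "key_at(k3,kitchen)", "locked(d_lab_kitchen)", "open(d_lab_bay)"]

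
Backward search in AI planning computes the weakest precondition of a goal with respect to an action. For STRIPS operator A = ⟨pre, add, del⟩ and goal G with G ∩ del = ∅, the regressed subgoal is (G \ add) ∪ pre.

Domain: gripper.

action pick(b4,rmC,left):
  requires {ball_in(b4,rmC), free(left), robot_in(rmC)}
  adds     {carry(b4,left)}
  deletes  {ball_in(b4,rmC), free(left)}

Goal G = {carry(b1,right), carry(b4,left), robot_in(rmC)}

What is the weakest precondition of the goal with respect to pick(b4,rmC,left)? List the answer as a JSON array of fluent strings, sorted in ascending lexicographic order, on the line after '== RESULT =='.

Regress:
  G ∩ del = {}  (empty — regression defined)
  G \ add = {carry(b1,right), carry(b4,left), robot_in(rmC)} \ {carry(b4,left)} = {carry(b1,right), robot_in(rmC)}
  ∪ pre   = {carry(b1,right), robot_in(rmC)} ∪ {ball_in(b4,rmC), free(left), robot_in(rmC)}
          = {ball_in(b4,rmC), carry(b1,right), free(left), robot_in(rmC)}

== RESULT ==
["ball_in(b4,rmC)", "carry(b1,right)", "free(left)", "robot_in(rmC)"]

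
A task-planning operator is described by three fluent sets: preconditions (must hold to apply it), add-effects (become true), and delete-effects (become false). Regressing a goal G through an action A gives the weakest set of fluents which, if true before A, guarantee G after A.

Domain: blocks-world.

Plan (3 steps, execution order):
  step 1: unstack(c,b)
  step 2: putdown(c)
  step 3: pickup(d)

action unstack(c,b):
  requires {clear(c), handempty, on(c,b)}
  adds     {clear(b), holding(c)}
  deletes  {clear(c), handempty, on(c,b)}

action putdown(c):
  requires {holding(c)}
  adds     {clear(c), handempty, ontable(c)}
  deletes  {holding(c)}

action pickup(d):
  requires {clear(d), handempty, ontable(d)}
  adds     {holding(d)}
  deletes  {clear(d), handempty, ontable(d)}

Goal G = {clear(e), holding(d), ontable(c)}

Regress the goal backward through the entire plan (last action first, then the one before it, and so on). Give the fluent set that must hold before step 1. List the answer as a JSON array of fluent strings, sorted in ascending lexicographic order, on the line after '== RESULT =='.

Regress step by step:
  through step 3 (pickup(d)): drop {holding(d)}, keep {clear(e), ontable(c)}, require {clear(d), handempty, ontable(d)}
    → {clear(d), clear(e), handempty, ontable(c), ontable(d)}
  through step 2 (putdown(c)): drop {handempty, ontable(c)}, keep {clear(d), clear(e), ontable(d)}, require {holding(c)}
    → {clear(d), clear(e), holding(c), ontable(d)}
  through step 1 (unstack(c,b)): drop {holding(c)}, keep {clear(d), clear(e), ontable(d)}, require {clear(c), handempty, on(c,b)}
    → {clear(c), clear(d), clear(e), handempty, on(c,b), ontable(d)}

== RESULT ==
["clear(c)", "clear(d)", "clear(e)", "handempty", "on(c,b)", "ontable(d)"]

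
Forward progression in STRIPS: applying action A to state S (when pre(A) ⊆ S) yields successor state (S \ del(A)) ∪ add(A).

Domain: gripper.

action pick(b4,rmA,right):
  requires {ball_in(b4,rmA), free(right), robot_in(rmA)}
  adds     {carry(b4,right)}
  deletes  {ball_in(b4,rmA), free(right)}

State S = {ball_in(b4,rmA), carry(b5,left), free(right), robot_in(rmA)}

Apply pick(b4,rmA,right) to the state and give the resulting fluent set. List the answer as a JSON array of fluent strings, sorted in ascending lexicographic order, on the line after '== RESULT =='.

Progress:
  pre ⊆ S: {ball_in(b4,rmA), free(right), robot_in(rmA)} ⊆ S  — applicable
  S \ del = {carry(b5,left), robot_in(rmA)}
  ∪ add   = {carry(b4,right), carry(b5,left), robot_in(rmA)}

== RESULT ==
["carry(b4,right)", "carry(b5,left)", "robot_in(rmA)"]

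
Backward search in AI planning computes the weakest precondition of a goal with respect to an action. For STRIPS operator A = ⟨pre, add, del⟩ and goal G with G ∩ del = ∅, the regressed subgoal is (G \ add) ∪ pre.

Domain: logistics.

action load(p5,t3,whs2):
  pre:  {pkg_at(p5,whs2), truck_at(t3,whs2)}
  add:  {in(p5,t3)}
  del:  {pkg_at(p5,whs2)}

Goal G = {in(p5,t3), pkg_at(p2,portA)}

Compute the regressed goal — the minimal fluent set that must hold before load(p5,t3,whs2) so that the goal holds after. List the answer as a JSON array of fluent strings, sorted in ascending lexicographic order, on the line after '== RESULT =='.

Regress:
  G ∩ del = {}  (empty — regression defined)
  G \ add = {in(p5,t3), pkg_at(p2,portA)} \ {in(p5,t3)} = {pkg_at(p2,portA)}
  ∪ pre   = {pkg_at(p2,portA)} ∪ {pkg_at(p5,whs2), truck_at(t3,whs2)}
          = {pkg_at(p2,portA), pkg_at(p5,whs2), truck_at(t3,whs2)}

== RESULT ==
["pkg_at(p2,portA)", "pkg_at(p5,whs2)", "truck_at(t3,whs2)"]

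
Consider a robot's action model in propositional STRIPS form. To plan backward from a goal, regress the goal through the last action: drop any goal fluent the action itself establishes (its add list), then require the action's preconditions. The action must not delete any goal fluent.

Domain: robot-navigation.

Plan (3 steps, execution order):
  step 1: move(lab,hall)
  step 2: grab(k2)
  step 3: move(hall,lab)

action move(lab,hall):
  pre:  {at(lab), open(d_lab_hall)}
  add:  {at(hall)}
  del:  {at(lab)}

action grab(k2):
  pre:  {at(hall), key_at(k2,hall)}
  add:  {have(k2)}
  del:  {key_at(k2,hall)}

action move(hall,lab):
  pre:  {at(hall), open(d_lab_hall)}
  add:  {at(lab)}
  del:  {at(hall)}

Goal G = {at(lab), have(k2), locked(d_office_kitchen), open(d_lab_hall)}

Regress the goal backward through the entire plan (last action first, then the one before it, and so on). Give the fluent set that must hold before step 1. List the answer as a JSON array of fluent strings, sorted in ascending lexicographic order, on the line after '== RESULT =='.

Regress step by step:
  through step 3 (move(hall,lab)): drop {at(lab)}, keep {have(k2), locked(d_office_kitchen), open(d_lab_hall)}, require {at(hall), open(d_lab_hall)}
    → {at(hall), have(k2), locked(d_office_kitchen), open(d_lab_hall)}
  through step 2 (grab(k2)): drop {have(k2)}, keep {at(hall), locked(d_office_kitchen), open(d_lab_hall)}, require {at(hall), key_at(k2,hall)}
    → {at(hall), key_at(k2,hall), locked(d_office_kitchen), open(d_lab_hall)}
  through step 1 (move(lab,hall)): drop {at(hall)}, keep {key_at(k2,hall), locked(d_office_kitchen), open(d_lab_hall)}, require {at(lab), open(d_lab_hall)}
    → {at(lab), key_at(k2,hall), locked(d_office_kitchen), open(d_lab_hall)}

== RESULT ==
["at(lab)", "key_at(k2,hall)", "locked(d_office_kitchen)", "open(d_lab_hall)"]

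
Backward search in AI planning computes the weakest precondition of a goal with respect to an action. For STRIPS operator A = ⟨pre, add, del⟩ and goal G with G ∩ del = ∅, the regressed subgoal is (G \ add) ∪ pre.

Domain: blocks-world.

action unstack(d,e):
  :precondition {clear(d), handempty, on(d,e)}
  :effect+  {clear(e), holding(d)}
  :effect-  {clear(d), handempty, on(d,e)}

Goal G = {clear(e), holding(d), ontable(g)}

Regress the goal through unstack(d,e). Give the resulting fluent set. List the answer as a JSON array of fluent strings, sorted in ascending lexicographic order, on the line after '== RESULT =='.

Compute (G \ add) ∪ pre:
  G ∩ del = {}  (empty — regression defined)
  G \ add = {clear(e), holding(d), ontable(g)} \ {clear(e), holding(d)} = {ontable(g)}
  ∪ pre   = {ontable(g)} ∪ {clear(d), handempty, on(d,e)}
          = {clear(d), handempty, on(d,e), ontable(g)}

== RESULT ==
["clear(d)", "handempty", "on(d,e)", "ontable(g)"]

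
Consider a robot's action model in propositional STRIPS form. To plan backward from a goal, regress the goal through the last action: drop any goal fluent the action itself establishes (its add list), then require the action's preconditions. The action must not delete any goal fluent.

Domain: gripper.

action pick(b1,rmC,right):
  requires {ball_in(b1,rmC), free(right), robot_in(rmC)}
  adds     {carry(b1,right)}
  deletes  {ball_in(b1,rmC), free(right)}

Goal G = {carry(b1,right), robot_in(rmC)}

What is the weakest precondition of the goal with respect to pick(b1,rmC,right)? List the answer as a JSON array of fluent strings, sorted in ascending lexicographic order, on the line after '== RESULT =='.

Compute (G \ add) ∪ pre:
  G ∩ del = {}  (empty — regression defined)
  G \ add = {carry(b1,right), robot_in(rmC)} \ {carry(b1,right)} = {robot_in(rmC)}
  ∪ pre   = {robot_in(rmC)} ∪ {ball_in(b1,rmC), free(right), robot_in(rmC)}
          = {ball_in(b1,rmC), free(right), robot_in(rmC)}

== RESULT ==
["ball_in(b1,rmC)", "free(right)", "robot_in(rmC)"]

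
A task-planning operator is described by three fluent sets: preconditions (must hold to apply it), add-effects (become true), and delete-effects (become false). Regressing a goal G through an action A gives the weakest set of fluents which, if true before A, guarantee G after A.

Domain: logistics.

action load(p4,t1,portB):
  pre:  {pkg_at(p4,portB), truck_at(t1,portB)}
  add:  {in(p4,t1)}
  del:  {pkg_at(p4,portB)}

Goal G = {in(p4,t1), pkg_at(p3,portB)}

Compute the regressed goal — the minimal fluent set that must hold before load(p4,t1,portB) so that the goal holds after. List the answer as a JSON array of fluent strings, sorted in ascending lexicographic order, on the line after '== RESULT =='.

Regress:
  G ∩ del = {}  (empty — regression defined)
  G \ add = {in(p4,t1), pkg_at(p3,portB)} \ {in(p4,t1)} = {pkg_at(p3,portB)}
  ∪ pre   = {pkg_at(p3,portB)} ∪ {pkg_at(p4,portB), truck_at(t1,portB)}
          = {pkg_at(p3,portB), pkg_at(p4,portB), truck_at(t1,portB)}

== RESULT ==
["pkg_at(p3,portB)", "pkg_at(p4,portB)", "truck_at(t1,portB)"]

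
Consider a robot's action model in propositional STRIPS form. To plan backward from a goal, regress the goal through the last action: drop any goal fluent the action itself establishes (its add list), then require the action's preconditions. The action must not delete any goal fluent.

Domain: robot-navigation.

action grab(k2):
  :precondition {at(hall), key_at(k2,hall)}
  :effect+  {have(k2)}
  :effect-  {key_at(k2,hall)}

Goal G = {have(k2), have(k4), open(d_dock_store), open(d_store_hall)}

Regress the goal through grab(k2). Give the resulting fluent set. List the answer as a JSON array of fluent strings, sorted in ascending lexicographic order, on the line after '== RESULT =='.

Regress:
  G ∩ del = {}  (empty — regression defined)
  G \ add = {have(k2), have(k4), open(d_dock_store), open(d_store_hall)} \ {have(k2)} = {have(k4), open(d_dock_store), open(d_store_hall)}
  ∪ pre   = {have(k4), open(d_dock_store), open(d_store_hall)} ∪ {at(hall), key_at(k2,hall)}
          = {at(hall), have(k4), key_at(k2,hall), open(d_dock_store), open(d_store_hall)}

== RESULT ==
["at(hall)", "have(k4)", "key_at(k2,hall)", "open(d_dock_store)", "open(d_store_hall)"]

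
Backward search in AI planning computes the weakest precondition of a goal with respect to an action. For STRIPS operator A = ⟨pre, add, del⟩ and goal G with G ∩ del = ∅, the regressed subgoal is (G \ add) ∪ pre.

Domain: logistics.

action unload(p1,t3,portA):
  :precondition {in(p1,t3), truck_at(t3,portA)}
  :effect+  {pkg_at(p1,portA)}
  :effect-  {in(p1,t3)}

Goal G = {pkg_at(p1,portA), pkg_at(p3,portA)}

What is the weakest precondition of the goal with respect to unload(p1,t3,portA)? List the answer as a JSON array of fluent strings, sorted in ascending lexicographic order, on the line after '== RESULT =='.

Regress:
  G ∩ del = {}  (empty — regression defined)
  G \ add = {pkg_at(p1,portA), pkg_at(p3,portA)} \ {pkg_at(p1,portA)} = {pkg_at(p3,portA)}
  ∪ pre   = {pkg_at(p3,portA)} ∪ {in(p1,t3), truck_at(t3,portA)}
          = {in(p1,t3), pkg_at(p3,portA), truck_at(t3,portA)}

== RESULT ==
["in(p1,t3)", "pkg_at(p3,portA)", "truck_at(t3,portA)"]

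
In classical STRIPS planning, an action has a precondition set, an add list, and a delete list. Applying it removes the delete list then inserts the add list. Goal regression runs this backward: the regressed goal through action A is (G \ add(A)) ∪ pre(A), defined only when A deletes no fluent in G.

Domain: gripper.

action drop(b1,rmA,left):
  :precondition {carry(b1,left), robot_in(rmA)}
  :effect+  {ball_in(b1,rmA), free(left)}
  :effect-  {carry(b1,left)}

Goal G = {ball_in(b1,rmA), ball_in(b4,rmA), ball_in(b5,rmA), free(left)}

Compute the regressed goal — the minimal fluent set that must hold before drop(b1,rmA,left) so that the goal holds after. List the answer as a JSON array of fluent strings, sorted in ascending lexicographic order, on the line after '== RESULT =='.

Compute (G \ add) ∪ pre:
  G ∩ del = {}  (empty — regression defined)
  G \ add = {ball_in(b1,rmA), ball_in(b4,rmA), ball_in(b5,rmA), free(left)} \ {ball_in(b1,rmA), free(left)} = {ball_in(b4,rmA), ball_in(b5,rmA)}
  ∪ pre   = {ball_in(b4,rmA), ball_in(b5,rmA)} ∪ {carry(b1,left), robot_in(rmA)}
          = {ball_in(b4,rmA), ball_in(b5,rmA), carry(b1,left), robot_in(rmA)}

== RESULT ==
["ball_in(b4,rmA)", "ball_in(b5,rmA)", "carry(b1,left)", "robot_in(rmA)"]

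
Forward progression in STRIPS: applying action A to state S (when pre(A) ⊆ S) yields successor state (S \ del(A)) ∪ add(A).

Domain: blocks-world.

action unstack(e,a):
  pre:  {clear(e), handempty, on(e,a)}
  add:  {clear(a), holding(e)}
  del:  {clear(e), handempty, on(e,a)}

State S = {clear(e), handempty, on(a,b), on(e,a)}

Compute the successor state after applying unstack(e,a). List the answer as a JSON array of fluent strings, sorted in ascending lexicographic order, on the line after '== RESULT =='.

Compute (S \ del) ∪ add:
  pre ⊆ S: {clear(e), handempty, on(e,a)} ⊆ S  — applicable
  S \ del = {on(a,b)}
  ∪ add   = {clear(a), holding(e), on(a,b)}

== RESULT ==
["clear(a)", "holding(e)", "on(a,b)"]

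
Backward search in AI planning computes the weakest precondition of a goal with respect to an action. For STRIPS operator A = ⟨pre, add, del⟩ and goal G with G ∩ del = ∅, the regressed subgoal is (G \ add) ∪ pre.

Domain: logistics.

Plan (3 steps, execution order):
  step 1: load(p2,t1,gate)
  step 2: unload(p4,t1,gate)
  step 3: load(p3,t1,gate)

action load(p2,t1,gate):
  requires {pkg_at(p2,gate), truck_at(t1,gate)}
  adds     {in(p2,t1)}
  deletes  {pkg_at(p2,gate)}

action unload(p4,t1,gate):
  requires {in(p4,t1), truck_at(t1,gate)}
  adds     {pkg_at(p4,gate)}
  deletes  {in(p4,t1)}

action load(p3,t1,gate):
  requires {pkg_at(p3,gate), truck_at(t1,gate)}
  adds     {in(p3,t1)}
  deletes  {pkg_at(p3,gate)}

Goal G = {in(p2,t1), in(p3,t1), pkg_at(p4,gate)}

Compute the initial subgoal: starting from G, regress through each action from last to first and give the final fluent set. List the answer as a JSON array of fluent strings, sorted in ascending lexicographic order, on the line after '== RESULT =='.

Work backward from the goal:
  through step 3 (load(p3,t1,gate)): drop {in(p3,t1)}, keep {in(p2,t1), pkg_at(p4,gate)}, require {pkg_at(p3,gate), truck_at(t1,gate)}
    → {in(p2,t1), pkg_at(p3,gate), pkg_at(p4,gate), truck_at(t1,gate)}
  through step 2 (unload(p4,t1,gate)): drop {pkg_at(p4,gate)}, keep {in(p2,t1), pkg_at(p3,gate), truck_at(t1,gate)}, require {in(p4,t1), truck_at(t1,gate)}
    → {in(p2,t1), in(p4,t1), pkg_at(p3,gate), truck_at(t1,gate)}
  through step 1 (load(p2,t1,gate)): drop {in(p2,t1)}, keep {in(p4,t1), pkg_at(p3,gate), truck_at(t1,gate)}, require {pkg_at(p2,gate), truck_at(t1,gate)}
    → {in(p4,t1), pkg_at(p2,gate), pkg_at(p3,gate), truck_at(t1,gate)}

== RESULT ==
["in(p4,t1)", "pkg_at(p2,gate)", "pkg_at(p3,gate)", "truck_at(t1,gate)"]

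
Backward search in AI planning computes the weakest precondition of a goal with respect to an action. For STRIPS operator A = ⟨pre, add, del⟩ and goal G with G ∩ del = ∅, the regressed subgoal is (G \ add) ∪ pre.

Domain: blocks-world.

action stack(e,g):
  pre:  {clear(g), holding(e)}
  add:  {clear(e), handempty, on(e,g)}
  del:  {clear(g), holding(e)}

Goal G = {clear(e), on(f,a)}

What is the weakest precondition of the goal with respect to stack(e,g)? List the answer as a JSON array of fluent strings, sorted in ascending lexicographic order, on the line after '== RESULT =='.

Compute (G \ add) ∪ pre:
  G ∩ del = {}  (empty — regression defined)
  G \ add = {clear(e), on(f,a)} \ {clear(e), handempty, on(e,g)} = {on(f,a)}
  ∪ pre   = {on(f,a)} ∪ {clear(g), holding(e)}
          = {clear(g), holding(e), on(f,a)}

== RESULT ==
["clear(g)", "holding(e)", "on(f,a)"]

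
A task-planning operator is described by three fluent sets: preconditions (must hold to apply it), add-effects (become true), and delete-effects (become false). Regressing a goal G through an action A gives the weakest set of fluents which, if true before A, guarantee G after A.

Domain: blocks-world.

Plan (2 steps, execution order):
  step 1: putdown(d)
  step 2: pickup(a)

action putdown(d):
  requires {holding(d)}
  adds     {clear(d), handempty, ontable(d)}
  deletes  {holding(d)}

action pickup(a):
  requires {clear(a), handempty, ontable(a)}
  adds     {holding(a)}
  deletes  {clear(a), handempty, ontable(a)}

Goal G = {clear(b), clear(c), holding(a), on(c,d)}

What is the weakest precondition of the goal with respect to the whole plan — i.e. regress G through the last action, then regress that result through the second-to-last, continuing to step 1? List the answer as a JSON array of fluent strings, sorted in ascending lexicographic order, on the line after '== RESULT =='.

Work backward from the goal:
  through step 2 (pickup(a)): drop {holding(a)}, keep {clear(b), clear(c), on(c,d)}, require {clear(a), handempty, ontable(a)}
    → {clear(a), clear(b), clear(c), handempty, on(c,d), ontable(a)}
  through step 1 (putdown(d)): drop {handempty}, keep {clear(a), clear(b), clear(c), on(c,d), ontable(a)}, require {holding(d)}
    → {clear(a), clear(b), clear(c), holding(d), on(c,d), ontable(a)}

== RESULT ==
["clear(a)", "clear(b)", "clear(c)", "holding(d)", "on(c,d)", "ontable(a)"]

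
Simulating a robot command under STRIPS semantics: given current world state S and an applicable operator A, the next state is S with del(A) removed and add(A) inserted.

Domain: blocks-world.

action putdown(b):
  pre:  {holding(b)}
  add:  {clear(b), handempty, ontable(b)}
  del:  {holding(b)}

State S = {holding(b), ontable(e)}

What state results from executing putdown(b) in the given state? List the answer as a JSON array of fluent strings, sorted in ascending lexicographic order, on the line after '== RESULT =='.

Compute (S \ del) ∪ add:
  pre ⊆ S: {holding(b)} ⊆ S  — applicable
  S \ del = {ontable(e)}
  ∪ add   = {clear(b), handempty, ontable(b), ontable(e)}

== RESULT ==
["clear(b)", "handempty", "ontable(b)", "ontable(e)"]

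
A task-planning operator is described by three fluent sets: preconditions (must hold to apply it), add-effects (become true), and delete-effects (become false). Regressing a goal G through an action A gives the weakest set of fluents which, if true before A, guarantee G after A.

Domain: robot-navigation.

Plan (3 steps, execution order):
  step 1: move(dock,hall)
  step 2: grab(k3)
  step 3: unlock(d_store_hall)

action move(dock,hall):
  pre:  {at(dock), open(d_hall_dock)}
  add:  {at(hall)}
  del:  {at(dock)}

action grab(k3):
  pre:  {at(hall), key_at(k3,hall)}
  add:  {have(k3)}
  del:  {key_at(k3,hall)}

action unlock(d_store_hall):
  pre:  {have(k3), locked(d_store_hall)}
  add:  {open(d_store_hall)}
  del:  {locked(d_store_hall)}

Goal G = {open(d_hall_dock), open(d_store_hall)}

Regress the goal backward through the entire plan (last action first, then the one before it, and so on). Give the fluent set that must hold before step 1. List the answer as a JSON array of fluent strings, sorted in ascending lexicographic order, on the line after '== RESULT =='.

Work backward from the goal:
  through step 3 (unlock(d_store_hall)): drop {open(d_store_hall)}, keep {open(d_hall_dock)}, require {have(k3), locked(d_store_hall)}
    → {have(k3), locked(d_store_hall), open(d_hall_dock)}
  through step 2 (grab(k3)): drop {have(k3)}, keep {locked(d_store_hall), open(d_hall_dock)}, require {at(hall), key_at(k3,hall)}
    → {at(hall), key_at(k3,hall), locked(d_store_hall), open(d_hall_dock)}
  through step 1 (move(dock,hall)): drop {at(hall)}, keep {key_at(k3,hall), locked(d_store_hall), open(d_hall_dock)}, require {at(dock), open(d_hall_dock)}
    → {at(dock), key_at(k3,hall), locked(d_store_hall), open(d_hall_dock)}

== RESULT ==
["at(dock)", "key_at(k3,hall)", "locked(d_store_hall)", "open(d_hall_dock)"]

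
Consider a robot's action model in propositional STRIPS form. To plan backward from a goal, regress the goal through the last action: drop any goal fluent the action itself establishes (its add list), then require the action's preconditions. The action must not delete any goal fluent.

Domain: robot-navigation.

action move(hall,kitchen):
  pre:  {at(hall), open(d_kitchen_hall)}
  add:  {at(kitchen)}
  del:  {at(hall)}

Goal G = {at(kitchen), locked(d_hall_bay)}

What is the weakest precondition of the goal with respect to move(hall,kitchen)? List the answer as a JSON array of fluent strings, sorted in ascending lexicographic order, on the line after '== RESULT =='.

Compute (G \ add) ∪ pre:
  G ∩ del = {}  (empty — regression defined)
  G \ add = {at(kitchen), locked(d_hall_bay)} \ {at(kitchen)} = {locked(d_hall_bay)}
  ∪ pre   = {locked(d_hall_bay)} ∪ {at(hall), open(d_kitchen_hall)}
          = {at(hall), locked(d_hall_bay), open(d_kitchen_hall)}

== RESULT ==
["at(hall)", "locked(d_hall_bay)", "open(d_kitchen_hall)"]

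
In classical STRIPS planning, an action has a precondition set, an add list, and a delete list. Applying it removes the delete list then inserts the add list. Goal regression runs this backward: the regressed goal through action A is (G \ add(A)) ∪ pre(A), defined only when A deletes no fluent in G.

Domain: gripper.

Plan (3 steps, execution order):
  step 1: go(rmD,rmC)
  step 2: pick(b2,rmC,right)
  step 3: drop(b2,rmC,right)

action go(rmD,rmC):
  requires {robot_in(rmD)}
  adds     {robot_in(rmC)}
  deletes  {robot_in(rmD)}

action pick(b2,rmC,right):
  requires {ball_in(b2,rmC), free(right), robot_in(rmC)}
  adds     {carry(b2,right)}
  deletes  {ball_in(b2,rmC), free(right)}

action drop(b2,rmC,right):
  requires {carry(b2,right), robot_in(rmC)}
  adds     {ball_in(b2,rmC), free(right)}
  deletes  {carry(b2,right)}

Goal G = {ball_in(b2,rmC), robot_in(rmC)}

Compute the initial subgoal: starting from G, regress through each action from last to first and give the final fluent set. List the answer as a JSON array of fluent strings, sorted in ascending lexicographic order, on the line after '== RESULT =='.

Regress step by step:
  through step 3 (drop(b2,rmC,right)): drop {ball_in(b2,rmC)}, keep {robot_in(rmC)}, require {carry(b2,right), robot_in(rmC)}
    → {carry(b2,right), robot_in(rmC)}
  through step 2 (pick(b2,rmC,right)): drop {carry(b2,right)}, keep {robot_in(rmC)}, require {ball_in(b2,rmC), free(right), robot_in(rmC)}
    → {ball_in(b2,rmC), free(right), robot_in(rmC)}
  through step 1 (go(rmD,rmC)): drop {robot_in(rmC)}, keep {ball_in(b2,rmC), free(right)}, require {robot_in(rmD)}
    → {ball_in(b2,rmC), free(right), robot_in(rmD)}

== RESULT ==
["ball_in(b2,rmC)", "free(right)", "robot_in(rmD)"]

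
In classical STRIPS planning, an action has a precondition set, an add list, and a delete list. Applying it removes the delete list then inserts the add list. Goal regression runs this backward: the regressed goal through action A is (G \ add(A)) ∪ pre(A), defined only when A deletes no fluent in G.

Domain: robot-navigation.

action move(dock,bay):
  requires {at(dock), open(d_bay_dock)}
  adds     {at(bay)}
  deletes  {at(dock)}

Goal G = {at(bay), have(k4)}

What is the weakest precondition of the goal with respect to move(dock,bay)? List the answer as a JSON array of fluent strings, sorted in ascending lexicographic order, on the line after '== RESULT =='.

Regress:
  G ∩ del = {}  (empty — regression defined)
  G \ add = {at(bay), have(k4)} \ {at(bay)} = {have(k4)}
  ∪ pre   = {have(k4)} ∪ {at(dock), open(d_bay_dock)}
          = {at(dock), have(k4), open(d_bay_dock)}

== RESULT ==
["at(dock)", "have(k4)", "open(d_bay_dock)"]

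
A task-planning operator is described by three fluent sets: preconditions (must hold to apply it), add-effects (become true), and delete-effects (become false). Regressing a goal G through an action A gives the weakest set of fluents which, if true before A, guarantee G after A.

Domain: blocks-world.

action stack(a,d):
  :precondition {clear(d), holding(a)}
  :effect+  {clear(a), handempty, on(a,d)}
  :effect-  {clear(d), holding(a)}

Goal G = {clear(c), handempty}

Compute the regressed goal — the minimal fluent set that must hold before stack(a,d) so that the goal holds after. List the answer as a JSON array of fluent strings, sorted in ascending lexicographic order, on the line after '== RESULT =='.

Compute (G \ add) ∪ pre:
  G ∩ del = {}  (empty — regression defined)
  G \ add = {clear(c), handempty} \ {clear(a), handempty, on(a,d)} = {clear(c)}
  ∪ pre   = {clear(c)} ∪ {clear(d), holding(a)}
          = {clear(c), clear(d), holding(a)}

== RESULT ==
["clear(c)", "clear(d)", "holding(a)"]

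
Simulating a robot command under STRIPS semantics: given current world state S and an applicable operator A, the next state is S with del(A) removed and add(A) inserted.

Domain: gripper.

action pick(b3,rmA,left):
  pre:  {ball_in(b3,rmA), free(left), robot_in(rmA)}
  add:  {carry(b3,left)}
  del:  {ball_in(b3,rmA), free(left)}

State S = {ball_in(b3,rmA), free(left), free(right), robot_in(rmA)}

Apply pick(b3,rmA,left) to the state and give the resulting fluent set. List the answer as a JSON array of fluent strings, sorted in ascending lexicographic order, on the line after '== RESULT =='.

Progress:
  pre ⊆ S: {ball_in(b3,rmA), free(left), robot_in(rmA)} ⊆ S  — applicable
  S \ del = {free(right), robot_in(rmA)}
  ∪ add   = {carry(b3,left), free(right), robot_in(rmA)}

== RESULT ==
["carry(b3,left)", "free(right)", "robot_in(rmA)"]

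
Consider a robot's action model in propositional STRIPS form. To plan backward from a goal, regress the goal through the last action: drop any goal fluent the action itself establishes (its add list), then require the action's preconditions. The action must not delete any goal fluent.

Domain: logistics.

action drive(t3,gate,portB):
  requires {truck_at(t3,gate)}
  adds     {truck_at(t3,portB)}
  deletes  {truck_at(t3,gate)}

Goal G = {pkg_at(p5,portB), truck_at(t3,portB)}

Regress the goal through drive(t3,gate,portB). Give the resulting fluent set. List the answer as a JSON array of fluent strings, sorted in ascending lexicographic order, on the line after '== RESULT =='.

Regress:
  G ∩ del = {}  (empty — regression defined)
  G \ add = {pkg_at(p5,portB), truck_at(t3,portB)} \ {truck_at(t3,portB)} = {pkg_at(p5,portB)}
  ∪ pre   = {pkg_at(p5,portB)} ∪ {truck_at(t3,gate)}
          = {pkg_at(p5,portB), truck_at(t3,gate)}

== RESULT ==
["pkg_at(p5,portB)", "truck_at(t3,gate)"]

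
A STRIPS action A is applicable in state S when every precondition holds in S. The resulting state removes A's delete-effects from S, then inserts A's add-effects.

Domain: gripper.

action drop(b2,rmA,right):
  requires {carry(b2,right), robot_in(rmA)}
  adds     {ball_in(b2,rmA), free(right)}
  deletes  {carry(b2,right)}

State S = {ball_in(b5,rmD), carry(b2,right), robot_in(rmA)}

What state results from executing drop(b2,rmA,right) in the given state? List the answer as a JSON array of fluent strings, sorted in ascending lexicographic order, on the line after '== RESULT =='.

Progress:
  pre ⊆ S: {carry(b2,right), robot_in(rmA)} ⊆ S  — applicable
  S \ del = {ball_in(b5,rmD), robot_in(rmA)}
  ∪ add   = {ball_in(b2,rmA), ball_in(b5,rmD), free(right), robot_in(rmA)}

== RESULT ==
["ball_in(b2,rmA)", "ball_in(b5,rmD)", "free(right)", "robot_in(rmA)"]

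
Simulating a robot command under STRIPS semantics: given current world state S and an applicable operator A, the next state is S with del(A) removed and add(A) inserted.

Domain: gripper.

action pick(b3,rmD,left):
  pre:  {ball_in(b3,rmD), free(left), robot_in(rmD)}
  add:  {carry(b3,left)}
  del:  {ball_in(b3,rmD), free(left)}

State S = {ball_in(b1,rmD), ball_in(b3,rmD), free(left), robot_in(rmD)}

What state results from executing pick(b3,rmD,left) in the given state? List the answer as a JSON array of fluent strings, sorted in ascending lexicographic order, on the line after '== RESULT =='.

Compute (S \ del) ∪ add:
  pre ⊆ S: {ball_in(b3,rmD), free(left), robot_in(rmD)} ⊆ S  — applicable
  S \ del = {ball_in(b1,rmD), robot_in(rmD)}
  ∪ add   = {ball_in(b1,rmD), carry(b3,left), robot_in(rmD)}

== RESULT ==
["ball_in(b1,rmD)", "carry(b3,left)", "robot_in(rmD)"]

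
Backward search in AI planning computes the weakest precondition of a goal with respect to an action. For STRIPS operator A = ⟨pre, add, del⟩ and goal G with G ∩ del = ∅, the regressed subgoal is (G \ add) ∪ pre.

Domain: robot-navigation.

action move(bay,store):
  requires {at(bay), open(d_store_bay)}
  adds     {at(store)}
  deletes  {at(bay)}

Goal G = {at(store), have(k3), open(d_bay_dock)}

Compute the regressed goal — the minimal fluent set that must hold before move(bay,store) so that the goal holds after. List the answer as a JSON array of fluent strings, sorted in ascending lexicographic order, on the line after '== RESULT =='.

Regress:
  G ∩ del = {}  (empty — regression defined)
  G \ add = {at(store), have(k3), open(d_bay_dock)} \ {at(store)} = {have(k3), open(d_bay_dock)}
  ∪ pre   = {have(k3), open(d_bay_dock)} ∪ {at(bay), open(d_store_bay)}
          = {at(bay), have(k3), open(d_bay_dock), open(d_store_bay)}

== RESULT ==
["at(bay)", "have(k3)", "open(d_bay_dock)", "open(d_store_bay)"]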